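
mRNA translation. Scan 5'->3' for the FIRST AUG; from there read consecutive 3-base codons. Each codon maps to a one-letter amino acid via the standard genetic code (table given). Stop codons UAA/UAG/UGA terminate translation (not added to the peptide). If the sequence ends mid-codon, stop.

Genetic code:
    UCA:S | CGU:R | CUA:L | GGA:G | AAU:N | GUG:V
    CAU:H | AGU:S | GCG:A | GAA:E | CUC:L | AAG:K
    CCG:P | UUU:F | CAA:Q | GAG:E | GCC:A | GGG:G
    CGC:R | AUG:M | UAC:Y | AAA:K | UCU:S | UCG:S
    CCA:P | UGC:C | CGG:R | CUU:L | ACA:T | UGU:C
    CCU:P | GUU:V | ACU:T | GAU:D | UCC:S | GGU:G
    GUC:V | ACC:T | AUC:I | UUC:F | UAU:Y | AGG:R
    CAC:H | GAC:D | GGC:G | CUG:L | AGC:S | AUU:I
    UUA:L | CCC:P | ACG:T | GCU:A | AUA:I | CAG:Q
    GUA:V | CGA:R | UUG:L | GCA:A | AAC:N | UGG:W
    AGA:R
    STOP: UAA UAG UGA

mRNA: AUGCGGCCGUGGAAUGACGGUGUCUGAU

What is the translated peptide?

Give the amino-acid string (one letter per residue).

Answer: MRPWNDGV

Derivation:
start AUG at pos 0
pos 0: AUG -> M; peptide=M
pos 3: CGG -> R; peptide=MR
pos 6: CCG -> P; peptide=MRP
pos 9: UGG -> W; peptide=MRPW
pos 12: AAU -> N; peptide=MRPWN
pos 15: GAC -> D; peptide=MRPWND
pos 18: GGU -> G; peptide=MRPWNDG
pos 21: GUC -> V; peptide=MRPWNDGV
pos 24: UGA -> STOP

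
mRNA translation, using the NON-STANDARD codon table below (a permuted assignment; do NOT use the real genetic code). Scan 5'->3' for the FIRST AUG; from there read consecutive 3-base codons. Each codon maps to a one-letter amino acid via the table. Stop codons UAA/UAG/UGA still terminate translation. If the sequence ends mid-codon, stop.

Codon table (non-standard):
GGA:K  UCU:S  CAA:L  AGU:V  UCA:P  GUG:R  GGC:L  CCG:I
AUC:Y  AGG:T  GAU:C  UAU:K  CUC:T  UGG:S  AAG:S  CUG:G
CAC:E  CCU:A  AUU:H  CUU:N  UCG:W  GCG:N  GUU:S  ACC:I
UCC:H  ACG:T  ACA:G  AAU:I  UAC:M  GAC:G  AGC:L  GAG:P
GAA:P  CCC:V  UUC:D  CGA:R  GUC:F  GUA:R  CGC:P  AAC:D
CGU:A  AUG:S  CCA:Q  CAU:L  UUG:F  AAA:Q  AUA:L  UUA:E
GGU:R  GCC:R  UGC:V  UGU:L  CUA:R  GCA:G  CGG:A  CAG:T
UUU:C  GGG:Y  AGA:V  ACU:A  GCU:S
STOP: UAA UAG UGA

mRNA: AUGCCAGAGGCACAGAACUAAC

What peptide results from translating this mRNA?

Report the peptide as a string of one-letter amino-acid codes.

start AUG at pos 0
pos 0: AUG -> S; peptide=S
pos 3: CCA -> Q; peptide=SQ
pos 6: GAG -> P; peptide=SQP
pos 9: GCA -> G; peptide=SQPG
pos 12: CAG -> T; peptide=SQPGT
pos 15: AAC -> D; peptide=SQPGTD
pos 18: UAA -> STOP

Answer: SQPGTD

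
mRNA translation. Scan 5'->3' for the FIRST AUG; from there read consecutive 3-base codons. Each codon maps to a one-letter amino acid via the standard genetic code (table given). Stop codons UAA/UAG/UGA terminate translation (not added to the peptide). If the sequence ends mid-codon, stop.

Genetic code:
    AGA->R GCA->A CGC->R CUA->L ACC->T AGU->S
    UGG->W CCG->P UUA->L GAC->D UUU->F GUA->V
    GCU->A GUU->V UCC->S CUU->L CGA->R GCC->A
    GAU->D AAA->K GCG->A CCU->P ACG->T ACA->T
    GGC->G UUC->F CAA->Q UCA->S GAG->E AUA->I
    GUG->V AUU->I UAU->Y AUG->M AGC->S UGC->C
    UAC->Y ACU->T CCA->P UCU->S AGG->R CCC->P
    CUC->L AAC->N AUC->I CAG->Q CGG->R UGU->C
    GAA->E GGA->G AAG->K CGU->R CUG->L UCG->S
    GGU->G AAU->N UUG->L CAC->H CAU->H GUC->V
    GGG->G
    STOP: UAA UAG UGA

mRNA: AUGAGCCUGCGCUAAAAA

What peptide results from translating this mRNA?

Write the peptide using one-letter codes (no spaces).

start AUG at pos 0
pos 0: AUG -> M; peptide=M
pos 3: AGC -> S; peptide=MS
pos 6: CUG -> L; peptide=MSL
pos 9: CGC -> R; peptide=MSLR
pos 12: UAA -> STOP

Answer: MSLR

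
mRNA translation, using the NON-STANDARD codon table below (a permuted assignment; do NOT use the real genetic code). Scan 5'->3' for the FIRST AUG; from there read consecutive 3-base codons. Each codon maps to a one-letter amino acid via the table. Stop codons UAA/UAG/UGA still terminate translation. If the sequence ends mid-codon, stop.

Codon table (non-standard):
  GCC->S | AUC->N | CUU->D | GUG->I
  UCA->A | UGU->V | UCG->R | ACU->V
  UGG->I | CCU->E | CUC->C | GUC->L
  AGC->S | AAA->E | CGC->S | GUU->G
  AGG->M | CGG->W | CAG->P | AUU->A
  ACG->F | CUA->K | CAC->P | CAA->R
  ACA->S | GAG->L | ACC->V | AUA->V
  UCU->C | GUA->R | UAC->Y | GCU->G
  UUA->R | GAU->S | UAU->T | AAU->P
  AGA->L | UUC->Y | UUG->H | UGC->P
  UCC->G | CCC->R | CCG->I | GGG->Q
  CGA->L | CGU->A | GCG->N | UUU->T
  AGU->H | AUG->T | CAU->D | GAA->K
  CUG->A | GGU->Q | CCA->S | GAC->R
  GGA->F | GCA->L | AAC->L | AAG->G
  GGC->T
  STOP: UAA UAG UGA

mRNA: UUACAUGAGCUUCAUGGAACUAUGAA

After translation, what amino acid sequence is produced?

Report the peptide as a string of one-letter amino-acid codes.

start AUG at pos 4
pos 4: AUG -> T; peptide=T
pos 7: AGC -> S; peptide=TS
pos 10: UUC -> Y; peptide=TSY
pos 13: AUG -> T; peptide=TSYT
pos 16: GAA -> K; peptide=TSYTK
pos 19: CUA -> K; peptide=TSYTKK
pos 22: UGA -> STOP

Answer: TSYTKK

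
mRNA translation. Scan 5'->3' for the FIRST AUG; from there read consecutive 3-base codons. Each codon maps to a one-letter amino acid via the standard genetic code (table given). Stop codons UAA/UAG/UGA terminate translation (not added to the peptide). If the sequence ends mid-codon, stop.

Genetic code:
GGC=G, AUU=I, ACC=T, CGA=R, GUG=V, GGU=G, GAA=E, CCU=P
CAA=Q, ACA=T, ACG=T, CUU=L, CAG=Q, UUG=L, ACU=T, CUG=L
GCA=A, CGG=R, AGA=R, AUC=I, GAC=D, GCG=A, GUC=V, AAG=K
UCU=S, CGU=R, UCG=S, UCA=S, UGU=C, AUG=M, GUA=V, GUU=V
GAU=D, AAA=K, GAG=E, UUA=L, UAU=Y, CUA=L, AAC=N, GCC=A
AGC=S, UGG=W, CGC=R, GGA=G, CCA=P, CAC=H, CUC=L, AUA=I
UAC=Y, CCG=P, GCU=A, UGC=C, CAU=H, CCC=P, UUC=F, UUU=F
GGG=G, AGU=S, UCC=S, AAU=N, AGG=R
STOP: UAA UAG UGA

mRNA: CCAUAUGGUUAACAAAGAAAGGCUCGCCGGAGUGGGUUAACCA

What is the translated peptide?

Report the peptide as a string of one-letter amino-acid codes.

Answer: MVNKERLAGVG

Derivation:
start AUG at pos 4
pos 4: AUG -> M; peptide=M
pos 7: GUU -> V; peptide=MV
pos 10: AAC -> N; peptide=MVN
pos 13: AAA -> K; peptide=MVNK
pos 16: GAA -> E; peptide=MVNKE
pos 19: AGG -> R; peptide=MVNKER
pos 22: CUC -> L; peptide=MVNKERL
pos 25: GCC -> A; peptide=MVNKERLA
pos 28: GGA -> G; peptide=MVNKERLAG
pos 31: GUG -> V; peptide=MVNKERLAGV
pos 34: GGU -> G; peptide=MVNKERLAGVG
pos 37: UAA -> STOP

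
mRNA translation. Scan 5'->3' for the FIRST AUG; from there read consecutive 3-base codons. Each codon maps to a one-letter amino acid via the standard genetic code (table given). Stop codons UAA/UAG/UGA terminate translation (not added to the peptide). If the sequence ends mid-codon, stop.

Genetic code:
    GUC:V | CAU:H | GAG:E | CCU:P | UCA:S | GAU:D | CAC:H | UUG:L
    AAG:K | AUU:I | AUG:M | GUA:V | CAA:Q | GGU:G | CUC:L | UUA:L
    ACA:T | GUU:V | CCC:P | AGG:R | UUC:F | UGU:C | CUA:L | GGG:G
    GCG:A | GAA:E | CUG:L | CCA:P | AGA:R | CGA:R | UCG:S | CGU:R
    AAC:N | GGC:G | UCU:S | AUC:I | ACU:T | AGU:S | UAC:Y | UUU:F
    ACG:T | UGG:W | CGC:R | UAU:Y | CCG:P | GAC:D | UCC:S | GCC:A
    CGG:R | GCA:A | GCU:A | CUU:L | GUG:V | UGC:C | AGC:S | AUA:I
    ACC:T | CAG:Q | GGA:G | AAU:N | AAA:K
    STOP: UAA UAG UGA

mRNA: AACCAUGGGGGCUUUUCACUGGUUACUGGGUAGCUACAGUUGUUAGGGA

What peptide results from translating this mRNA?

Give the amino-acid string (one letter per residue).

start AUG at pos 4
pos 4: AUG -> M; peptide=M
pos 7: GGG -> G; peptide=MG
pos 10: GCU -> A; peptide=MGA
pos 13: UUU -> F; peptide=MGAF
pos 16: CAC -> H; peptide=MGAFH
pos 19: UGG -> W; peptide=MGAFHW
pos 22: UUA -> L; peptide=MGAFHWL
pos 25: CUG -> L; peptide=MGAFHWLL
pos 28: GGU -> G; peptide=MGAFHWLLG
pos 31: AGC -> S; peptide=MGAFHWLLGS
pos 34: UAC -> Y; peptide=MGAFHWLLGSY
pos 37: AGU -> S; peptide=MGAFHWLLGSYS
pos 40: UGU -> C; peptide=MGAFHWLLGSYSC
pos 43: UAG -> STOP

Answer: MGAFHWLLGSYSC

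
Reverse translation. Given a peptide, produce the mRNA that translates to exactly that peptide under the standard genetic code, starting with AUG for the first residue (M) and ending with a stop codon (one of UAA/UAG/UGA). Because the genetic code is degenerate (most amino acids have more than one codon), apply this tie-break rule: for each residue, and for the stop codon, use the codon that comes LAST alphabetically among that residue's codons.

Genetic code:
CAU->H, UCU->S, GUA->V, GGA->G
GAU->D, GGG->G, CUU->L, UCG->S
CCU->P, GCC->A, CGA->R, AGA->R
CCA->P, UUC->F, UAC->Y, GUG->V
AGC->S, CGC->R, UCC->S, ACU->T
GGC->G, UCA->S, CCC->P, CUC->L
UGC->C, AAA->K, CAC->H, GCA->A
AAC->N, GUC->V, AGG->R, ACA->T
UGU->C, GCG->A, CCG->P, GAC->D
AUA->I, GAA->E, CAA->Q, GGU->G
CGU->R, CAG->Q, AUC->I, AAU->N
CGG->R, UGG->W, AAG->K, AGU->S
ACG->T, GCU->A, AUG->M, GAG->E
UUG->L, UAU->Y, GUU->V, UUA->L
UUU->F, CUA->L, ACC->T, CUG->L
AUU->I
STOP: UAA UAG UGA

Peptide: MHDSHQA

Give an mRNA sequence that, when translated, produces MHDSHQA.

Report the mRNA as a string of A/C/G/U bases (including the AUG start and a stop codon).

Answer: mRNA: AUGCAUGAUUCUCAUCAGGCUUGA

Derivation:
residue 1: M -> AUG (start codon)
residue 2: H codons sorted = CAC,CAU -> pick last = CAU
residue 3: D codons sorted = GAC,GAU -> pick last = GAU
residue 4: S codons sorted = AGC,AGU,UCA,UCC,UCG,UCU -> pick last = UCU
residue 5: H codons sorted = CAC,CAU -> pick last = CAU
residue 6: Q codons sorted = CAA,CAG -> pick last = CAG
residue 7: A codons sorted = GCA,GCC,GCG,GCU -> pick last = GCU
terminator: stop codons sorted = UAA,UAG,UGA -> pick last = UGA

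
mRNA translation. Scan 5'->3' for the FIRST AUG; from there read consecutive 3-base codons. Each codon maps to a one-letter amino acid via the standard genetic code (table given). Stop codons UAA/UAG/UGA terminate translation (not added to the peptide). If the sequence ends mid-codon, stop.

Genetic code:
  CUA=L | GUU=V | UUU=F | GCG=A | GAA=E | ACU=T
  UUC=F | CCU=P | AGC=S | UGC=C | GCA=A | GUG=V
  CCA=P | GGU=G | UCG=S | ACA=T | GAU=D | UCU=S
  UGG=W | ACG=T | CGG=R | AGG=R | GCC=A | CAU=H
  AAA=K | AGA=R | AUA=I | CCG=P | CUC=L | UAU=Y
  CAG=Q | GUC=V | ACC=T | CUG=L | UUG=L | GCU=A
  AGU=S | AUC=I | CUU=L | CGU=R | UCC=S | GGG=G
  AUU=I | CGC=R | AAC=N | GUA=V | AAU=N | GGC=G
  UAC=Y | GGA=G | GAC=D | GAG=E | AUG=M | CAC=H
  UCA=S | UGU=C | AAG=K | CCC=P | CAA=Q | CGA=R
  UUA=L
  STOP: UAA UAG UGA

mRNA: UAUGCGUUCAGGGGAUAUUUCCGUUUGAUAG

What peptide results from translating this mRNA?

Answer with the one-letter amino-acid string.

Answer: MRSGDISV

Derivation:
start AUG at pos 1
pos 1: AUG -> M; peptide=M
pos 4: CGU -> R; peptide=MR
pos 7: UCA -> S; peptide=MRS
pos 10: GGG -> G; peptide=MRSG
pos 13: GAU -> D; peptide=MRSGD
pos 16: AUU -> I; peptide=MRSGDI
pos 19: UCC -> S; peptide=MRSGDIS
pos 22: GUU -> V; peptide=MRSGDISV
pos 25: UGA -> STOP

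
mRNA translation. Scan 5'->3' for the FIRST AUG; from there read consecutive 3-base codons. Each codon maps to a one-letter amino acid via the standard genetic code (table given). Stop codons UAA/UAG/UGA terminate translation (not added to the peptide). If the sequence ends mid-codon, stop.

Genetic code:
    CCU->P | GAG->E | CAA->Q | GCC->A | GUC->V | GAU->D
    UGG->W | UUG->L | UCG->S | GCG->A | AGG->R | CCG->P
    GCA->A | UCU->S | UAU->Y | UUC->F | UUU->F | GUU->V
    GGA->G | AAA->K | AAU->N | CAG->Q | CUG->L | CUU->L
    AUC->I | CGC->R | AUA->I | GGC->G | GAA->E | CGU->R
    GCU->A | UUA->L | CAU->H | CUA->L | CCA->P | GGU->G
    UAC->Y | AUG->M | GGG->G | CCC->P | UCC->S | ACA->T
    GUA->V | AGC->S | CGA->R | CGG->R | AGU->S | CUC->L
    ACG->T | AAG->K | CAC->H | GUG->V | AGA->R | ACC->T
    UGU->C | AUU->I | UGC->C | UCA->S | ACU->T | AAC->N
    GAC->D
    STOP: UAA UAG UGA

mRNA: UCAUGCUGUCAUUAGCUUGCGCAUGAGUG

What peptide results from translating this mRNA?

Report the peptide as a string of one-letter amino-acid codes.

Answer: MLSLACA

Derivation:
start AUG at pos 2
pos 2: AUG -> M; peptide=M
pos 5: CUG -> L; peptide=ML
pos 8: UCA -> S; peptide=MLS
pos 11: UUA -> L; peptide=MLSL
pos 14: GCU -> A; peptide=MLSLA
pos 17: UGC -> C; peptide=MLSLAC
pos 20: GCA -> A; peptide=MLSLACA
pos 23: UGA -> STOP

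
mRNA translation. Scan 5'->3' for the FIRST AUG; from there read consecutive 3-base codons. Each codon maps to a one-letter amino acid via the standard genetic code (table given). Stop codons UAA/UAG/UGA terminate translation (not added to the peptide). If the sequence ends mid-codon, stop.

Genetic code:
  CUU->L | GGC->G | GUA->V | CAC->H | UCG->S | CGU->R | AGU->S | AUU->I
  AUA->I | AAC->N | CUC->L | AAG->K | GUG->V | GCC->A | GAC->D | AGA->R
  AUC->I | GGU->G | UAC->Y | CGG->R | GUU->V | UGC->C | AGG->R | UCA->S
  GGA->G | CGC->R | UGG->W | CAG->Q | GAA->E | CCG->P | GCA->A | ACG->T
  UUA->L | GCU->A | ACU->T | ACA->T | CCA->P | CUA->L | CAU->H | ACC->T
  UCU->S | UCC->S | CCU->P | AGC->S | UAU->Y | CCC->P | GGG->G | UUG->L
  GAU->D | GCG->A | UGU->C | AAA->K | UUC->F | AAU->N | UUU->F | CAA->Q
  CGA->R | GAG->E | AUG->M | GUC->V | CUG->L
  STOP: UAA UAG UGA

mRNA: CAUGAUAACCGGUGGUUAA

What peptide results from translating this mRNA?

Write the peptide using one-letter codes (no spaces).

Answer: MITGG

Derivation:
start AUG at pos 1
pos 1: AUG -> M; peptide=M
pos 4: AUA -> I; peptide=MI
pos 7: ACC -> T; peptide=MIT
pos 10: GGU -> G; peptide=MITG
pos 13: GGU -> G; peptide=MITGG
pos 16: UAA -> STOP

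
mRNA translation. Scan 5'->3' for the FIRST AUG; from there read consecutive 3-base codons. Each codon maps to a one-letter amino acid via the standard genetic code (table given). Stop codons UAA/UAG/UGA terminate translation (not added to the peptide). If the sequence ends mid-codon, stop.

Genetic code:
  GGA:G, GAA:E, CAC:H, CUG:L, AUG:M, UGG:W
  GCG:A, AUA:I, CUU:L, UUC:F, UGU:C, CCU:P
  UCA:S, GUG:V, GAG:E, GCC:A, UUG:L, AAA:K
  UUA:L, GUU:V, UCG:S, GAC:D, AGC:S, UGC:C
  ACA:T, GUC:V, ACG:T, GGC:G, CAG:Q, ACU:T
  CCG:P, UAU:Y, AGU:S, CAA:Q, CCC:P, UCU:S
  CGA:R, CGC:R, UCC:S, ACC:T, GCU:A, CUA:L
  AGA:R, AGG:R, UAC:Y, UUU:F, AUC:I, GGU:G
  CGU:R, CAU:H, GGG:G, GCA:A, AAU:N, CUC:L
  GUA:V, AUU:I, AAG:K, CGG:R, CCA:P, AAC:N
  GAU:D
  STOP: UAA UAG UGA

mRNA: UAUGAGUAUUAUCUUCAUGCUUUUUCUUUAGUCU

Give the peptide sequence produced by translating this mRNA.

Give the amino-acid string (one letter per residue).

Answer: MSIIFMLFL

Derivation:
start AUG at pos 1
pos 1: AUG -> M; peptide=M
pos 4: AGU -> S; peptide=MS
pos 7: AUU -> I; peptide=MSI
pos 10: AUC -> I; peptide=MSII
pos 13: UUC -> F; peptide=MSIIF
pos 16: AUG -> M; peptide=MSIIFM
pos 19: CUU -> L; peptide=MSIIFML
pos 22: UUU -> F; peptide=MSIIFMLF
pos 25: CUU -> L; peptide=MSIIFMLFL
pos 28: UAG -> STOP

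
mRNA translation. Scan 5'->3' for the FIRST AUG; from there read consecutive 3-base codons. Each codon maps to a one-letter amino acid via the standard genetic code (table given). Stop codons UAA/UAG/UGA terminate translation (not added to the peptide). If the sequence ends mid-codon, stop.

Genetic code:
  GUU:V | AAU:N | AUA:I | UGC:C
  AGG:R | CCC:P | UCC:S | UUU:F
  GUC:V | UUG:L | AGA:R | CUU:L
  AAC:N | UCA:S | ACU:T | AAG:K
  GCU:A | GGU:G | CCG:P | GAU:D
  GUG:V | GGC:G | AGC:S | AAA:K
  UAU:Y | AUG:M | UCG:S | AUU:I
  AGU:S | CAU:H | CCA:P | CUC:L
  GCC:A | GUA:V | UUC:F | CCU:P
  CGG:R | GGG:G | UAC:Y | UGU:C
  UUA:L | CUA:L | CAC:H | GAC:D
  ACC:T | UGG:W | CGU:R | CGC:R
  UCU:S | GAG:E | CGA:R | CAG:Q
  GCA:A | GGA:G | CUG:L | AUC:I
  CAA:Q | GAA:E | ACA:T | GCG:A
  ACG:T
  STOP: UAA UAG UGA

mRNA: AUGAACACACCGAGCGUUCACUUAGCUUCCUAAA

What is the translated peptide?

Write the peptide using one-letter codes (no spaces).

start AUG at pos 0
pos 0: AUG -> M; peptide=M
pos 3: AAC -> N; peptide=MN
pos 6: ACA -> T; peptide=MNT
pos 9: CCG -> P; peptide=MNTP
pos 12: AGC -> S; peptide=MNTPS
pos 15: GUU -> V; peptide=MNTPSV
pos 18: CAC -> H; peptide=MNTPSVH
pos 21: UUA -> L; peptide=MNTPSVHL
pos 24: GCU -> A; peptide=MNTPSVHLA
pos 27: UCC -> S; peptide=MNTPSVHLAS
pos 30: UAA -> STOP

Answer: MNTPSVHLAS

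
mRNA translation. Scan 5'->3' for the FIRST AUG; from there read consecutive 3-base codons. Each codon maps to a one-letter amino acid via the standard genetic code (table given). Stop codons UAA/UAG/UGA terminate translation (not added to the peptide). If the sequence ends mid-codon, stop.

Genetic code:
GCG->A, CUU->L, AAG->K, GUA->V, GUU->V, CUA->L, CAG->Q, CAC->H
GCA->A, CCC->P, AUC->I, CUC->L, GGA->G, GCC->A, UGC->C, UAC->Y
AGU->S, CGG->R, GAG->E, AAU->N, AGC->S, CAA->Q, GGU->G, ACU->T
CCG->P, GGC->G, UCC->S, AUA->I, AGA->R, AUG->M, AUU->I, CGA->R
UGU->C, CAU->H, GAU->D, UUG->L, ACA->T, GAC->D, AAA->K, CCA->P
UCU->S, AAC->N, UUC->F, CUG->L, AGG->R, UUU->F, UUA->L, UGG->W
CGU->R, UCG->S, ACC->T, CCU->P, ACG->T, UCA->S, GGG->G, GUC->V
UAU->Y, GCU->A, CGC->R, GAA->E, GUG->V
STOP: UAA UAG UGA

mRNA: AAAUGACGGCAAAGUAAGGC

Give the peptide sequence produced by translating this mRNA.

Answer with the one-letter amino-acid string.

start AUG at pos 2
pos 2: AUG -> M; peptide=M
pos 5: ACG -> T; peptide=MT
pos 8: GCA -> A; peptide=MTA
pos 11: AAG -> K; peptide=MTAK
pos 14: UAA -> STOP

Answer: MTAK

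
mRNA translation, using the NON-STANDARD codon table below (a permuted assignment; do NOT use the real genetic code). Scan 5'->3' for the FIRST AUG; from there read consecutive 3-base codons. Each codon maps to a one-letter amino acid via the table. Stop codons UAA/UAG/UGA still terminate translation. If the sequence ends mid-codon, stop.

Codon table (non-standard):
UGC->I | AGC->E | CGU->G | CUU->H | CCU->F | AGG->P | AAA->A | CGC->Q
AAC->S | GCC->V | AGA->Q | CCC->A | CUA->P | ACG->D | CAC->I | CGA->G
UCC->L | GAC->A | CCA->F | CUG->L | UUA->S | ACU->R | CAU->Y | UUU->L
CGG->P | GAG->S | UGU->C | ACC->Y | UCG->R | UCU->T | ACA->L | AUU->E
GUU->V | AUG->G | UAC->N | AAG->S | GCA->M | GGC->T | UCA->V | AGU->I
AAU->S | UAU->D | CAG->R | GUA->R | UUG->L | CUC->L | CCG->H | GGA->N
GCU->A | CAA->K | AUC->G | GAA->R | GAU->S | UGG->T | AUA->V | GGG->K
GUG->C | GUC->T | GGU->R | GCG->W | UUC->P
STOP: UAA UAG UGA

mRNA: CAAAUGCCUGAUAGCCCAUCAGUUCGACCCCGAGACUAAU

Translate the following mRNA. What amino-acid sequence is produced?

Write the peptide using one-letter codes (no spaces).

start AUG at pos 3
pos 3: AUG -> G; peptide=G
pos 6: CCU -> F; peptide=GF
pos 9: GAU -> S; peptide=GFS
pos 12: AGC -> E; peptide=GFSE
pos 15: CCA -> F; peptide=GFSEF
pos 18: UCA -> V; peptide=GFSEFV
pos 21: GUU -> V; peptide=GFSEFVV
pos 24: CGA -> G; peptide=GFSEFVVG
pos 27: CCC -> A; peptide=GFSEFVVGA
pos 30: CGA -> G; peptide=GFSEFVVGAG
pos 33: GAC -> A; peptide=GFSEFVVGAGA
pos 36: UAA -> STOP

Answer: GFSEFVVGAGA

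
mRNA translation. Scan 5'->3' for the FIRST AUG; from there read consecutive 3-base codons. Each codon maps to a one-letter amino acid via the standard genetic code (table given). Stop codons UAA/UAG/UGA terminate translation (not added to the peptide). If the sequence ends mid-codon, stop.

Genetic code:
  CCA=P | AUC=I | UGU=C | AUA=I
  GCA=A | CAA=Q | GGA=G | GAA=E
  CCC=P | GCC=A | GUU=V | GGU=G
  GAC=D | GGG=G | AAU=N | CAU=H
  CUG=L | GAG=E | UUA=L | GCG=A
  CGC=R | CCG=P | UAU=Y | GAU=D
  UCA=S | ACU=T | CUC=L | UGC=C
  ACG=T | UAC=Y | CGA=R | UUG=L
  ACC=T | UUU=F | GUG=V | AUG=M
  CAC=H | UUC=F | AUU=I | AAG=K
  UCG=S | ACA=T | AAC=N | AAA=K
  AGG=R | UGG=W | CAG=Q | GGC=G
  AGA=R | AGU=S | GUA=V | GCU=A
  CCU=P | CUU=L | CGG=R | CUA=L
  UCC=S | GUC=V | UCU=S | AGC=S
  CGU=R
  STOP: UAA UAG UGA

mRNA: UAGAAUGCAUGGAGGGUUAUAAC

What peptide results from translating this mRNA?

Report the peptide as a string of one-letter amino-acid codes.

Answer: MHGGL

Derivation:
start AUG at pos 4
pos 4: AUG -> M; peptide=M
pos 7: CAU -> H; peptide=MH
pos 10: GGA -> G; peptide=MHG
pos 13: GGG -> G; peptide=MHGG
pos 16: UUA -> L; peptide=MHGGL
pos 19: UAA -> STOP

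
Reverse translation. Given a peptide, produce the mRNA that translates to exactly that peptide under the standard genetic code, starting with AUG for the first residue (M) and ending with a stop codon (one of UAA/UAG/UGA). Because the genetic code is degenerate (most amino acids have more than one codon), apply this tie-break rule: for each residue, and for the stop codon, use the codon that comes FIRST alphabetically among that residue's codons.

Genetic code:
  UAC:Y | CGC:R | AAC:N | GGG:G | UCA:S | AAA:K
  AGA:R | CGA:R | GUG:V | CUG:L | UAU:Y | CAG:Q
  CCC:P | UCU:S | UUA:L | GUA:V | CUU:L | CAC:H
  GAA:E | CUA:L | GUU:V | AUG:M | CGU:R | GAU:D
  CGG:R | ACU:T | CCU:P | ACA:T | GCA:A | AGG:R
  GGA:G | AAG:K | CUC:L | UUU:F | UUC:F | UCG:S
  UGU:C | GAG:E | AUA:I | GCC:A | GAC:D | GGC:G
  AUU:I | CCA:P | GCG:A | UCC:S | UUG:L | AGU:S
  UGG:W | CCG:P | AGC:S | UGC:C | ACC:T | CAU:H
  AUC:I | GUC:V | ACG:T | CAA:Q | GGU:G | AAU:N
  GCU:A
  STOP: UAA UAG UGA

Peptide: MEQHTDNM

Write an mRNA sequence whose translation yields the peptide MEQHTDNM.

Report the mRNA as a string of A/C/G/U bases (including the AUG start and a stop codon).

Answer: mRNA: AUGGAACAACACACAGACAACAUGUAA

Derivation:
residue 1: M -> AUG (start codon)
residue 2: E codons sorted = GAA,GAG -> pick first = GAA
residue 3: Q codons sorted = CAA,CAG -> pick first = CAA
residue 4: H codons sorted = CAC,CAU -> pick first = CAC
residue 5: T codons sorted = ACA,ACC,ACG,ACU -> pick first = ACA
residue 6: D codons sorted = GAC,GAU -> pick first = GAC
residue 7: N codons sorted = AAC,AAU -> pick first = AAC
residue 8: M -> AUG (only codon)
terminator: stop codons sorted = UAA,UAG,UGA -> pick first = UAA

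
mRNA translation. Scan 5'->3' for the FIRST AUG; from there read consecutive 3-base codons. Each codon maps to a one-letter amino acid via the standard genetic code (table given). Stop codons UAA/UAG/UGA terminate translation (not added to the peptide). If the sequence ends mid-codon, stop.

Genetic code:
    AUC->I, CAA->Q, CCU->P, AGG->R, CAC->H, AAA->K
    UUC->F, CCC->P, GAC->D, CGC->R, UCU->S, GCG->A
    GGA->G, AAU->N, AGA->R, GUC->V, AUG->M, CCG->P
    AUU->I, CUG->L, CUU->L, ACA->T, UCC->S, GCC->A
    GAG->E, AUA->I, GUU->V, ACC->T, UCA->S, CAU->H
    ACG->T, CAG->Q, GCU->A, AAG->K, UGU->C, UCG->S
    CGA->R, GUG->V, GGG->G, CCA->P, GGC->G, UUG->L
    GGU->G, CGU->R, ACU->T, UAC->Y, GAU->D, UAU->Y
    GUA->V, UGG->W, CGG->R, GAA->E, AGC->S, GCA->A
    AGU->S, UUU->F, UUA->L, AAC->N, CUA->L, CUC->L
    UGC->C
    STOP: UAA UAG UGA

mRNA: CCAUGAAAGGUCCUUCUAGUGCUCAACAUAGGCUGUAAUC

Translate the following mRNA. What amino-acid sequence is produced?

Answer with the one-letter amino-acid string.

start AUG at pos 2
pos 2: AUG -> M; peptide=M
pos 5: AAA -> K; peptide=MK
pos 8: GGU -> G; peptide=MKG
pos 11: CCU -> P; peptide=MKGP
pos 14: UCU -> S; peptide=MKGPS
pos 17: AGU -> S; peptide=MKGPSS
pos 20: GCU -> A; peptide=MKGPSSA
pos 23: CAA -> Q; peptide=MKGPSSAQ
pos 26: CAU -> H; peptide=MKGPSSAQH
pos 29: AGG -> R; peptide=MKGPSSAQHR
pos 32: CUG -> L; peptide=MKGPSSAQHRL
pos 35: UAA -> STOP

Answer: MKGPSSAQHRL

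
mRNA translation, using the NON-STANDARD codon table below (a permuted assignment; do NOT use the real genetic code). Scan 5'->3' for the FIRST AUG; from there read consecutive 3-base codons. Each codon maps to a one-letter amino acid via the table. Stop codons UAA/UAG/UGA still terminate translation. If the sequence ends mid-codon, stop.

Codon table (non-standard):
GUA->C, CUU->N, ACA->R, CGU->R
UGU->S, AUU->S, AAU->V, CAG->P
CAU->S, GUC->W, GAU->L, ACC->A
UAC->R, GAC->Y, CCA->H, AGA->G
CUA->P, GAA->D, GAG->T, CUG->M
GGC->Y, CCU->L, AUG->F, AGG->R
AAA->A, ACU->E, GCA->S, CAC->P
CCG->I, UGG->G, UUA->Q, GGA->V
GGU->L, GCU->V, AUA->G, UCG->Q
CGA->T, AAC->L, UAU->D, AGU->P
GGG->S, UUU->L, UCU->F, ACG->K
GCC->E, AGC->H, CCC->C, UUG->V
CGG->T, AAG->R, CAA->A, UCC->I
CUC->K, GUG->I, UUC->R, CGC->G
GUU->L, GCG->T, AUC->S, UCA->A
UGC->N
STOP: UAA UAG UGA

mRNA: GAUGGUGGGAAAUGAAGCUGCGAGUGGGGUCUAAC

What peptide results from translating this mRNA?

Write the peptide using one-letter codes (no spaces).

start AUG at pos 1
pos 1: AUG -> F; peptide=F
pos 4: GUG -> I; peptide=FI
pos 7: GGA -> V; peptide=FIV
pos 10: AAU -> V; peptide=FIVV
pos 13: GAA -> D; peptide=FIVVD
pos 16: GCU -> V; peptide=FIVVDV
pos 19: GCG -> T; peptide=FIVVDVT
pos 22: AGU -> P; peptide=FIVVDVTP
pos 25: GGG -> S; peptide=FIVVDVTPS
pos 28: GUC -> W; peptide=FIVVDVTPSW
pos 31: UAA -> STOP

Answer: FIVVDVTPSW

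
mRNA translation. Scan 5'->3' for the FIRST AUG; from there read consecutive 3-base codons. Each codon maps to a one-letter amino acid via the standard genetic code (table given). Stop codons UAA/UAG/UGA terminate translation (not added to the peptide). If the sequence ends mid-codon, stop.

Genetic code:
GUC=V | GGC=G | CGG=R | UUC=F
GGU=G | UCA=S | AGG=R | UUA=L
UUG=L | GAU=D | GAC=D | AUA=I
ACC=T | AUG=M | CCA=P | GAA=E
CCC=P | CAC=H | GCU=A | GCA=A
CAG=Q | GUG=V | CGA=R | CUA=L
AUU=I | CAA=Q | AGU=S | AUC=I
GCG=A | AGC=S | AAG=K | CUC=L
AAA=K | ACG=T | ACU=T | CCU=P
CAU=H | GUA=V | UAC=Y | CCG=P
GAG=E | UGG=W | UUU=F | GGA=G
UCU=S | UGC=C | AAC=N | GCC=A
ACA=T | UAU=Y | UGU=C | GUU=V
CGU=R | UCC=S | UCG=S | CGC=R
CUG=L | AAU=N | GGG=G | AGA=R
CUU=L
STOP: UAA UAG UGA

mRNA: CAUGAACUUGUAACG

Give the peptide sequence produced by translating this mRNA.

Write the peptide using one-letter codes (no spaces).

Answer: MNL

Derivation:
start AUG at pos 1
pos 1: AUG -> M; peptide=M
pos 4: AAC -> N; peptide=MN
pos 7: UUG -> L; peptide=MNL
pos 10: UAA -> STOP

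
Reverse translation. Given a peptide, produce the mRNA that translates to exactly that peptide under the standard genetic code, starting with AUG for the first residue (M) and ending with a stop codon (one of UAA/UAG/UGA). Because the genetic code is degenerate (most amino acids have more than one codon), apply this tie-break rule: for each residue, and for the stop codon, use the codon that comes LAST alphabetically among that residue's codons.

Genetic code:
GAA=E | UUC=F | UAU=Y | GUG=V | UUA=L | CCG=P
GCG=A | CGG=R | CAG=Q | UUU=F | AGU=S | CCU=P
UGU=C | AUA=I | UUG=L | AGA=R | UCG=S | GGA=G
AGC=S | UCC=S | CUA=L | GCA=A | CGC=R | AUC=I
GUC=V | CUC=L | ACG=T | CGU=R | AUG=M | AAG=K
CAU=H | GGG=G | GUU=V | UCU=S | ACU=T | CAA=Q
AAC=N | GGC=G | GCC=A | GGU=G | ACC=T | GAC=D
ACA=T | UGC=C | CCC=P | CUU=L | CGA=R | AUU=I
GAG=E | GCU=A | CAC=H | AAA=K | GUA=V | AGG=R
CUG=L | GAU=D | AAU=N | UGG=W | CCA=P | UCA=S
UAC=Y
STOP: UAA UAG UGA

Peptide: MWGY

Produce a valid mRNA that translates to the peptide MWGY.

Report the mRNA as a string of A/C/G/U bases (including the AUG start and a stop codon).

residue 1: M -> AUG (start codon)
residue 2: W -> UGG (only codon)
residue 3: G codons sorted = GGA,GGC,GGG,GGU -> pick last = GGU
residue 4: Y codons sorted = UAC,UAU -> pick last = UAU
terminator: stop codons sorted = UAA,UAG,UGA -> pick last = UGA

Answer: mRNA: AUGUGGGGUUAUUGA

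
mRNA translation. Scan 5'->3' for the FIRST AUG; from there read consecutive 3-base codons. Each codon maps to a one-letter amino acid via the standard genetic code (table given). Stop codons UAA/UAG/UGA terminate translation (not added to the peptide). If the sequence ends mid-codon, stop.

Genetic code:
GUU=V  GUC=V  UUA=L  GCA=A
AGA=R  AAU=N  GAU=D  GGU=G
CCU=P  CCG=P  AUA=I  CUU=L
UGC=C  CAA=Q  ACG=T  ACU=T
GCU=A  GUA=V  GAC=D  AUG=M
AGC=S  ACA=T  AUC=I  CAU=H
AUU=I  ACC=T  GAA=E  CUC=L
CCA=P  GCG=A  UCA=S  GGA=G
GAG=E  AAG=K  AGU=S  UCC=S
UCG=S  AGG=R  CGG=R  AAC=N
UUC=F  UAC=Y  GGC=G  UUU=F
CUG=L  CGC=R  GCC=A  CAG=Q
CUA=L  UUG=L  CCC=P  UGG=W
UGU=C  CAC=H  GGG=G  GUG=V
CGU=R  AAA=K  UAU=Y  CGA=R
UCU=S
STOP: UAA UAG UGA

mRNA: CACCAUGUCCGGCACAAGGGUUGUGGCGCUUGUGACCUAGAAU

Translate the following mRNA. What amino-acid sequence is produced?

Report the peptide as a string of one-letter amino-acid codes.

start AUG at pos 4
pos 4: AUG -> M; peptide=M
pos 7: UCC -> S; peptide=MS
pos 10: GGC -> G; peptide=MSG
pos 13: ACA -> T; peptide=MSGT
pos 16: AGG -> R; peptide=MSGTR
pos 19: GUU -> V; peptide=MSGTRV
pos 22: GUG -> V; peptide=MSGTRVV
pos 25: GCG -> A; peptide=MSGTRVVA
pos 28: CUU -> L; peptide=MSGTRVVAL
pos 31: GUG -> V; peptide=MSGTRVVALV
pos 34: ACC -> T; peptide=MSGTRVVALVT
pos 37: UAG -> STOP

Answer: MSGTRVVALVT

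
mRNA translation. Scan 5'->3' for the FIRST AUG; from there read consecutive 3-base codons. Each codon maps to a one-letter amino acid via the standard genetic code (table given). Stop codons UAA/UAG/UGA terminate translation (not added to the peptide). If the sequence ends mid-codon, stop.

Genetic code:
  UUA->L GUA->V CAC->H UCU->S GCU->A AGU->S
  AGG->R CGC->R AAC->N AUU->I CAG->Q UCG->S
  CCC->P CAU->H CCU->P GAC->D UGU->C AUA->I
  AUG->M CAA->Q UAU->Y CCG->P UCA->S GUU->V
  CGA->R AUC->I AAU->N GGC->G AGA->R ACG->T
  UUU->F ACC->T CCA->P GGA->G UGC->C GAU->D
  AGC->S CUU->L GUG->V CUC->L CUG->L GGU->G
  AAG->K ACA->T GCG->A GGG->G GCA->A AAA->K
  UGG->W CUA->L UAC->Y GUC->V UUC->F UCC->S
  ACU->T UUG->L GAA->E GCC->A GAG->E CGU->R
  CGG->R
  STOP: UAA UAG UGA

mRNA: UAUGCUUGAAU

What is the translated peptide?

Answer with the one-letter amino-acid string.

Answer: MLE

Derivation:
start AUG at pos 1
pos 1: AUG -> M; peptide=M
pos 4: CUU -> L; peptide=ML
pos 7: GAA -> E; peptide=MLE
pos 10: only 1 nt remain (<3), stop (end of mRNA)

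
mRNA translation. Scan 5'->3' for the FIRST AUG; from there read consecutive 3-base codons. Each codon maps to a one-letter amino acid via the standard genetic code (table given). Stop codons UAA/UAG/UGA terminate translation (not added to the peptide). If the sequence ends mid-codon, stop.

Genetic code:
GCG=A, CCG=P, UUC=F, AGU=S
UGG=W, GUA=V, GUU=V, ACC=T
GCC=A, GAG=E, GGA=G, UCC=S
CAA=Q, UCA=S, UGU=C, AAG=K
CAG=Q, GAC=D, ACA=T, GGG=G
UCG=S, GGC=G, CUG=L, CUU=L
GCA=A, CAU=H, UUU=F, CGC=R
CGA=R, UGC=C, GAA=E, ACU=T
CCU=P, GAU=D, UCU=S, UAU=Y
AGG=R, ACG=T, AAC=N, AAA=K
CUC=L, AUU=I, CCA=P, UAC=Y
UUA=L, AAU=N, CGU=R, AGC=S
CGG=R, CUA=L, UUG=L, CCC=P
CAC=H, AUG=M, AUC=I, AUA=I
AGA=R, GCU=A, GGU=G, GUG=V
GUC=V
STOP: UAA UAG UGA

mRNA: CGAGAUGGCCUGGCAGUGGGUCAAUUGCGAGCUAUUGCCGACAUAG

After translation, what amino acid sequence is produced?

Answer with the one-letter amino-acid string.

Answer: MAWQWVNCELLPT

Derivation:
start AUG at pos 4
pos 4: AUG -> M; peptide=M
pos 7: GCC -> A; peptide=MA
pos 10: UGG -> W; peptide=MAW
pos 13: CAG -> Q; peptide=MAWQ
pos 16: UGG -> W; peptide=MAWQW
pos 19: GUC -> V; peptide=MAWQWV
pos 22: AAU -> N; peptide=MAWQWVN
pos 25: UGC -> C; peptide=MAWQWVNC
pos 28: GAG -> E; peptide=MAWQWVNCE
pos 31: CUA -> L; peptide=MAWQWVNCEL
pos 34: UUG -> L; peptide=MAWQWVNCELL
pos 37: CCG -> P; peptide=MAWQWVNCELLP
pos 40: ACA -> T; peptide=MAWQWVNCELLPT
pos 43: UAG -> STOP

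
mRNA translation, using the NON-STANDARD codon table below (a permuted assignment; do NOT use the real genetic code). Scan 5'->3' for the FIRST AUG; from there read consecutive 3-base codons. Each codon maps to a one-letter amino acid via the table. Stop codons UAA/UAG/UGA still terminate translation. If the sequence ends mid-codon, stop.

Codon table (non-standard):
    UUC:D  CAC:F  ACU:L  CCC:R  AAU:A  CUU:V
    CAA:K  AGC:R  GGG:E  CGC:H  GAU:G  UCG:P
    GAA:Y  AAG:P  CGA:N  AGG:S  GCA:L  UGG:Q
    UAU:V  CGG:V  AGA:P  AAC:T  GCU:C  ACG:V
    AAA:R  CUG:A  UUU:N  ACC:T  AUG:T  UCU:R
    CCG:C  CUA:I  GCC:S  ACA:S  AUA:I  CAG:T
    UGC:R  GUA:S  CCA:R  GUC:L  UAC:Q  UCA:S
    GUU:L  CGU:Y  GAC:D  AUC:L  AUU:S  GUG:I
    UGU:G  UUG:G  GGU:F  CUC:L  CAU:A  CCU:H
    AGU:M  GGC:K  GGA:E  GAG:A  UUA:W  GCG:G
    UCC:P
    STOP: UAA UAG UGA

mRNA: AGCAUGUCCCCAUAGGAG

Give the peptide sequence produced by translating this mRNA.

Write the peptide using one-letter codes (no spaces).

Answer: TPR

Derivation:
start AUG at pos 3
pos 3: AUG -> T; peptide=T
pos 6: UCC -> P; peptide=TP
pos 9: CCA -> R; peptide=TPR
pos 12: UAG -> STOP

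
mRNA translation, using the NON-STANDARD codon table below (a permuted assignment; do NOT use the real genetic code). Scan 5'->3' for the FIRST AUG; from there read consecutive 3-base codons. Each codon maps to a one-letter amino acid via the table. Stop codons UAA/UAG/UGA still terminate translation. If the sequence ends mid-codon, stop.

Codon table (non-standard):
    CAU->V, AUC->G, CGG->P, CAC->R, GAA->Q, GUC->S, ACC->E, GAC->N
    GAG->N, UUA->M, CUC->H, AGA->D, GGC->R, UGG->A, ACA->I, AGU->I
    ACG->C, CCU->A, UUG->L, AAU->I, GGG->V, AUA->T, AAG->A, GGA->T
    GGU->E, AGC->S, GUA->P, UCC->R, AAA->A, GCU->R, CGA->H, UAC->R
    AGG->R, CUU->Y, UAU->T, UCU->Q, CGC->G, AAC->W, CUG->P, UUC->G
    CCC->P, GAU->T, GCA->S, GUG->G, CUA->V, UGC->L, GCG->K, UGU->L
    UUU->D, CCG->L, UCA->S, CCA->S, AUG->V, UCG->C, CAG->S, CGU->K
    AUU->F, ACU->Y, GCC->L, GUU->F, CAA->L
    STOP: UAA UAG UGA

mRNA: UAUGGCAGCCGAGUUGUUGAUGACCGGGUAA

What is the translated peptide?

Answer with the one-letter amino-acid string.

start AUG at pos 1
pos 1: AUG -> V; peptide=V
pos 4: GCA -> S; peptide=VS
pos 7: GCC -> L; peptide=VSL
pos 10: GAG -> N; peptide=VSLN
pos 13: UUG -> L; peptide=VSLNL
pos 16: UUG -> L; peptide=VSLNLL
pos 19: AUG -> V; peptide=VSLNLLV
pos 22: ACC -> E; peptide=VSLNLLVE
pos 25: GGG -> V; peptide=VSLNLLVEV
pos 28: UAA -> STOP

Answer: VSLNLLVEV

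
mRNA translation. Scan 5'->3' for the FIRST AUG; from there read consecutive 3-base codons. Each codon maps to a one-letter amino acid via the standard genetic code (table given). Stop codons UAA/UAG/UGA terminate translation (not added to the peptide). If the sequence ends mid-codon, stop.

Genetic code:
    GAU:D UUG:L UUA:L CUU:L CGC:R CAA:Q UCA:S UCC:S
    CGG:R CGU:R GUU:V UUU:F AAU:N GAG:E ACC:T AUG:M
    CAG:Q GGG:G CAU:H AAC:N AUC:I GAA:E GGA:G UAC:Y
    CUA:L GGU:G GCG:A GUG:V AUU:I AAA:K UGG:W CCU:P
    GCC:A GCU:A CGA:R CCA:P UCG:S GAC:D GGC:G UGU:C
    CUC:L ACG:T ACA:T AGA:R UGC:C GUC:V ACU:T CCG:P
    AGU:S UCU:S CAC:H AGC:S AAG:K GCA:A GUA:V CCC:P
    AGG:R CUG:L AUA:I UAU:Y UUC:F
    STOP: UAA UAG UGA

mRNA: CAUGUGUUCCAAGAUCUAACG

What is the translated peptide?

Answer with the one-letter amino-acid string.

Answer: MCSKI

Derivation:
start AUG at pos 1
pos 1: AUG -> M; peptide=M
pos 4: UGU -> C; peptide=MC
pos 7: UCC -> S; peptide=MCS
pos 10: AAG -> K; peptide=MCSK
pos 13: AUC -> I; peptide=MCSKI
pos 16: UAA -> STOP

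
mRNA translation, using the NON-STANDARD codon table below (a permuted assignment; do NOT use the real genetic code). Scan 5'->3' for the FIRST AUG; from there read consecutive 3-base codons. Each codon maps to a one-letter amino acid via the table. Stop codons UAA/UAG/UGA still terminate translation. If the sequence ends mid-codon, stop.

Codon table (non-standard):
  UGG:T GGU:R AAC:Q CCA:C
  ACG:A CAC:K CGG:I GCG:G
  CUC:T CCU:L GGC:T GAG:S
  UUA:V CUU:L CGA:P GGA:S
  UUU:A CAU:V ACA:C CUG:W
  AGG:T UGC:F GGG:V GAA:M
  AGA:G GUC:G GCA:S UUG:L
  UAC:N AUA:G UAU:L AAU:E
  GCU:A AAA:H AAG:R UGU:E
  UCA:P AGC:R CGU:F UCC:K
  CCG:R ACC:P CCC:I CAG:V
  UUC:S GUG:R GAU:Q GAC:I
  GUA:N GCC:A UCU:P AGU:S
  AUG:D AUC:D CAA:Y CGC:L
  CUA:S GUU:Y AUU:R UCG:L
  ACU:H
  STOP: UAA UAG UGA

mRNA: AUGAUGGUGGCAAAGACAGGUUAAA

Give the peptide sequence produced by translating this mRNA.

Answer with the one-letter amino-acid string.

Answer: DDRSRCR

Derivation:
start AUG at pos 0
pos 0: AUG -> D; peptide=D
pos 3: AUG -> D; peptide=DD
pos 6: GUG -> R; peptide=DDR
pos 9: GCA -> S; peptide=DDRS
pos 12: AAG -> R; peptide=DDRSR
pos 15: ACA -> C; peptide=DDRSRC
pos 18: GGU -> R; peptide=DDRSRCR
pos 21: UAA -> STOP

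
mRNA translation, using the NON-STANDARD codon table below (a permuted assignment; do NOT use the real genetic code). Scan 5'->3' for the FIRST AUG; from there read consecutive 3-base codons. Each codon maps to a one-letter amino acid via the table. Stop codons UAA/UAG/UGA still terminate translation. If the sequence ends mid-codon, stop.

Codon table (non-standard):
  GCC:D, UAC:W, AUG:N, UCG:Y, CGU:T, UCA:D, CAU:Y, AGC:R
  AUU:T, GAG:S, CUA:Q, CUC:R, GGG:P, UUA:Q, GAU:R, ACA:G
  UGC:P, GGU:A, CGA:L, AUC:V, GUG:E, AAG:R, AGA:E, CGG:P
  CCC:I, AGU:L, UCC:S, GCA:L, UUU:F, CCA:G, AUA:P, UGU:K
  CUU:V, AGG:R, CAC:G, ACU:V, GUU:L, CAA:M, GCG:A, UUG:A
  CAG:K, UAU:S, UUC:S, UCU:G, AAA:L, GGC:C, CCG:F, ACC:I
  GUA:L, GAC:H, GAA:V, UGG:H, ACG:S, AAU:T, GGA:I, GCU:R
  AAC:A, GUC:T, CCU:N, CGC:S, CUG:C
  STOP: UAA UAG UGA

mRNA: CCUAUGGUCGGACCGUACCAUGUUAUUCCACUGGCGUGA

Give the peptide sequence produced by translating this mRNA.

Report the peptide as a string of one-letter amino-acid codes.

Answer: NTIFWYLTGCA

Derivation:
start AUG at pos 3
pos 3: AUG -> N; peptide=N
pos 6: GUC -> T; peptide=NT
pos 9: GGA -> I; peptide=NTI
pos 12: CCG -> F; peptide=NTIF
pos 15: UAC -> W; peptide=NTIFW
pos 18: CAU -> Y; peptide=NTIFWY
pos 21: GUU -> L; peptide=NTIFWYL
pos 24: AUU -> T; peptide=NTIFWYLT
pos 27: CCA -> G; peptide=NTIFWYLTG
pos 30: CUG -> C; peptide=NTIFWYLTGC
pos 33: GCG -> A; peptide=NTIFWYLTGCA
pos 36: UGA -> STOP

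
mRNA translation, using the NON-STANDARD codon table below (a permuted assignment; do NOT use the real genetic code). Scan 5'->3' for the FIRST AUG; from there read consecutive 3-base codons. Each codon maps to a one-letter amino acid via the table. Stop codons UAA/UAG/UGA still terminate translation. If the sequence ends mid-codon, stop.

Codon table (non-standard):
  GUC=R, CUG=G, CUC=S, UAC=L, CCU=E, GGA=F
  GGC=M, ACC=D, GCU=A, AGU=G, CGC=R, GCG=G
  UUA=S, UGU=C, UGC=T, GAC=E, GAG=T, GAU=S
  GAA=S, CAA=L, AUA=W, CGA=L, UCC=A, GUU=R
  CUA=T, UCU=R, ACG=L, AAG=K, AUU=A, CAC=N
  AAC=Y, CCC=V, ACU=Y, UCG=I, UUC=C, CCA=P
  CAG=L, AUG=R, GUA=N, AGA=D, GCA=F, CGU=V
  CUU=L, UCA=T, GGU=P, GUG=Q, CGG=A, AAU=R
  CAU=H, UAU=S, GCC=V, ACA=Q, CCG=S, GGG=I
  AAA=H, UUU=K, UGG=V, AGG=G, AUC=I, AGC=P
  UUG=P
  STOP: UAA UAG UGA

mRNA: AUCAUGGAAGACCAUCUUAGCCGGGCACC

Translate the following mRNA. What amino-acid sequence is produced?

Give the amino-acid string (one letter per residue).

Answer: RSEHLPAF

Derivation:
start AUG at pos 3
pos 3: AUG -> R; peptide=R
pos 6: GAA -> S; peptide=RS
pos 9: GAC -> E; peptide=RSE
pos 12: CAU -> H; peptide=RSEH
pos 15: CUU -> L; peptide=RSEHL
pos 18: AGC -> P; peptide=RSEHLP
pos 21: CGG -> A; peptide=RSEHLPA
pos 24: GCA -> F; peptide=RSEHLPAF
pos 27: only 2 nt remain (<3), stop (end of mRNA)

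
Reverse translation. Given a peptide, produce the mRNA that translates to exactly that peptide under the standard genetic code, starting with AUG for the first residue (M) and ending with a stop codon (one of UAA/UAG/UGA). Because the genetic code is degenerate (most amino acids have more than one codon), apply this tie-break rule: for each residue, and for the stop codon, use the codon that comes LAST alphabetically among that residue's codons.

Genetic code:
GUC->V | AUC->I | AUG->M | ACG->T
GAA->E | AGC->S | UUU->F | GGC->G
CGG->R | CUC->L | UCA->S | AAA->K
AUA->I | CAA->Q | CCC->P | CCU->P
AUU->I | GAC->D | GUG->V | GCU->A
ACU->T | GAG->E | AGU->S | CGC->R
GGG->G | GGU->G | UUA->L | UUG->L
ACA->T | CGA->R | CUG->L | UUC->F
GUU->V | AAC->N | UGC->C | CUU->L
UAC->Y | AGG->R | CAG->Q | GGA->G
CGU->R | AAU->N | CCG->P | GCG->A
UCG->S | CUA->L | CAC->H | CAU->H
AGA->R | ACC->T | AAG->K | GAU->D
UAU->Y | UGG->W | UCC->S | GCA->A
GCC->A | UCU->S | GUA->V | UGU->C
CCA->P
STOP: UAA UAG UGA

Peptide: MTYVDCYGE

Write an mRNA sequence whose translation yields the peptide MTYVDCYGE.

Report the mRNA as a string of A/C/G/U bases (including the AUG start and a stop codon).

residue 1: M -> AUG (start codon)
residue 2: T codons sorted = ACA,ACC,ACG,ACU -> pick last = ACU
residue 3: Y codons sorted = UAC,UAU -> pick last = UAU
residue 4: V codons sorted = GUA,GUC,GUG,GUU -> pick last = GUU
residue 5: D codons sorted = GAC,GAU -> pick last = GAU
residue 6: C codons sorted = UGC,UGU -> pick last = UGU
residue 7: Y codons sorted = UAC,UAU -> pick last = UAU
residue 8: G codons sorted = GGA,GGC,GGG,GGU -> pick last = GGU
residue 9: E codons sorted = GAA,GAG -> pick last = GAG
terminator: stop codons sorted = UAA,UAG,UGA -> pick last = UGA

Answer: mRNA: AUGACUUAUGUUGAUUGUUAUGGUGAGUGA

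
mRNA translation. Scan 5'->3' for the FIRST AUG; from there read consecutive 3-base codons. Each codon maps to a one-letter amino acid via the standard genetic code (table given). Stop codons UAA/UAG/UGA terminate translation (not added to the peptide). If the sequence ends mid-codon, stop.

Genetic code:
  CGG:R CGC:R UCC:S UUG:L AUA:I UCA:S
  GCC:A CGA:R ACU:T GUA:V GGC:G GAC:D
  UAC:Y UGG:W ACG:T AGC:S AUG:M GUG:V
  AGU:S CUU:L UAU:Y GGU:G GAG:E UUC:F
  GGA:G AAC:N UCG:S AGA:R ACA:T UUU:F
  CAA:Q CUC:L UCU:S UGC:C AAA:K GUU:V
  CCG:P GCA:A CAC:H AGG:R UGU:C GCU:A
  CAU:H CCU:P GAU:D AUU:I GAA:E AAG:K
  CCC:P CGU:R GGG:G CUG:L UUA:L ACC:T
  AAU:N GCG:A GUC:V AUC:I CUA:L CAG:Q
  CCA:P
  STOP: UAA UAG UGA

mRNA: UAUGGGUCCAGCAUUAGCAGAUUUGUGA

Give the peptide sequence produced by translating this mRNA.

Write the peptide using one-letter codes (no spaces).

start AUG at pos 1
pos 1: AUG -> M; peptide=M
pos 4: GGU -> G; peptide=MG
pos 7: CCA -> P; peptide=MGP
pos 10: GCA -> A; peptide=MGPA
pos 13: UUA -> L; peptide=MGPAL
pos 16: GCA -> A; peptide=MGPALA
pos 19: GAU -> D; peptide=MGPALAD
pos 22: UUG -> L; peptide=MGPALADL
pos 25: UGA -> STOP

Answer: MGPALADL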